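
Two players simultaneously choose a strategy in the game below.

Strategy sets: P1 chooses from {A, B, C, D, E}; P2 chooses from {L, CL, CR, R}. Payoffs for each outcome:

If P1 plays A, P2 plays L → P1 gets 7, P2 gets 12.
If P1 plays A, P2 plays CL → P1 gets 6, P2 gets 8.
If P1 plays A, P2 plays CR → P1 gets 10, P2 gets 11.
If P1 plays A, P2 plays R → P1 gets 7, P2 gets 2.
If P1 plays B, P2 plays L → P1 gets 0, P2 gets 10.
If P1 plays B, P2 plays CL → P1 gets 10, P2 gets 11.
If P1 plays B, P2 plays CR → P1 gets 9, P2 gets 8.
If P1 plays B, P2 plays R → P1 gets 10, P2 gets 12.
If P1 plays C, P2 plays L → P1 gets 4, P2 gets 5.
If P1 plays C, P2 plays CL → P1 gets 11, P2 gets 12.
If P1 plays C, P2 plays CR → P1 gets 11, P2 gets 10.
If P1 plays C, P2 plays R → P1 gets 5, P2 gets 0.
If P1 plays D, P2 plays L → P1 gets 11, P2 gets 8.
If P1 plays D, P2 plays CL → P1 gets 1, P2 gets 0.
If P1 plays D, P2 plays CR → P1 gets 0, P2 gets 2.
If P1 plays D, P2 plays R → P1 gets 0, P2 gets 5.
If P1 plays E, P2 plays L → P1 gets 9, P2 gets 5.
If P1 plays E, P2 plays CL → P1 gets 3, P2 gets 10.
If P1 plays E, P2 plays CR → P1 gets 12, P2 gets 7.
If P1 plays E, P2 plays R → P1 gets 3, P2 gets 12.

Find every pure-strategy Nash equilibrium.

(A, L): P1 can switch to D (7 → 11). Not NE.
(A, CL): P1 can switch to B (6 → 10). Not NE.
(A, CR): P1 can switch to C (10 → 11). Not NE.
(A, R): P1 can switch to B (7 → 10). Not NE.
(B, L): P1 can switch to A (0 → 7). Not NE.
(B, CL): P1 can switch to C (10 → 11). Not NE.
(B, CR): P1 can switch to A (9 → 10). Not NE.
(B, R): P1 gets 10, best alternative 7; P2 gets 12, best alternative 11. No profitable deviation — NE.
(C, L): P1 can switch to A (4 → 7). Not NE.
(C, CL): P1 gets 11, best alternative 10; P2 gets 12, best alternative 10. No profitable deviation — NE.
(C, CR): P1 can switch to E (11 → 12). Not NE.
(C, R): P1 can switch to A (5 → 7). Not NE.
(D, L): P1 gets 11, best alternative 9; P2 gets 8, best alternative 5. No profitable deviation — NE.
(The remaining 7 profiles each have a profitable deviation by the same check.)

Pure-strategy Nash equilibria: (B, R) and (C, CL) and (D, L)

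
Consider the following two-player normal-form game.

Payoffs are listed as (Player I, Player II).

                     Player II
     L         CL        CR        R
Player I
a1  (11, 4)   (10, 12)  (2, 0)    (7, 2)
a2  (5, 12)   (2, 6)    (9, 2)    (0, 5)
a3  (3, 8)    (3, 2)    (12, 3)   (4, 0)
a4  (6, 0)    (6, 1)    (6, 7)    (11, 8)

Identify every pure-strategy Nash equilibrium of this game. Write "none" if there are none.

(a1, CL); (a4, R)

For each strategy profile, look for a profitable unilateral deviation.
(a1, L): Player II can switch to CL (4 → 12). Not NE.
(a1, CL): Player I gets 10, best alternative 6; Player II gets 12, best alternative 4. No profitable deviation — NE.
(a1, CR): Player I can switch to a2 (2 → 9). Not NE.
(a1, R): Player I can switch to a4 (7 → 11). Not NE.
(a2, L): Player I can switch to a1 (5 → 11). Not NE.
(a2, CL): Player I can switch to a1 (2 → 10). Not NE.
(a2, CR): Player I can switch to a3 (9 → 12). Not NE.
(a2, R): Player I can switch to a1 (0 → 7). Not NE.
(a3, L): Player I can switch to a1 (3 → 11). Not NE.
(a3, CL): Player I can switch to a1 (3 → 10). Not NE.
(a3, CR): Player II can switch to L (3 → 8). Not NE.
(a3, R): Player I can switch to a1 (4 → 7). Not NE.
(a4, L): Player I can switch to a1 (6 → 11). Not NE.
(a4, R): Player I gets 11, best alternative 7; Player II gets 8, best alternative 7. No profitable deviation — NE.
(The remaining 2 profiles each have a profitable deviation by the same check.)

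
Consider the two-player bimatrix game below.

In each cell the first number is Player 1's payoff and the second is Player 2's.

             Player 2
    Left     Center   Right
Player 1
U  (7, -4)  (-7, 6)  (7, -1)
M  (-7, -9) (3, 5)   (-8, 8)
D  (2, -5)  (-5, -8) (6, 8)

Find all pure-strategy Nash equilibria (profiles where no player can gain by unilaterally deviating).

Player 1 against Left: payoffs 7, -7, 2 → best response U.
Player 1 against Center: payoffs -7, 3, -5 → best response M.
Player 1 against Right: payoffs 7, -8, 6 → best response U.
Player 2 against U: payoffs -4, 6, -1 → best response Center.
Player 2 against M: payoffs -9, 5, 8 → best response Right.
Player 2 against D: payoffs -5, -8, 8 → best response Right.
No profile is a mutual best response for all players.

No pure-strategy Nash equilibrium.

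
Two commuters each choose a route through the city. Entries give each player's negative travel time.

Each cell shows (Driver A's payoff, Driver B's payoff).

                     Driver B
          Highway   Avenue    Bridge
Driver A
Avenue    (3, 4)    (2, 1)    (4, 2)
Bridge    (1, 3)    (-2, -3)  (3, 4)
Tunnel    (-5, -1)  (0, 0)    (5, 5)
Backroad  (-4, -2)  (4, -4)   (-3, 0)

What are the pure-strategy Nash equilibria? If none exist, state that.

(Avenue, Highway): Driver A gets 3, best alternative 1; Driver B gets 4, best alternative 2. No profitable deviation — NE.
(Avenue, Avenue): Driver A can switch to Backroad (2 → 4). Not NE.
(Avenue, Bridge): Driver A can switch to Tunnel (4 → 5). Not NE.
(Bridge, Highway): Driver A can switch to Avenue (1 → 3). Not NE.
(Bridge, Avenue): Driver A can switch to Avenue (-2 → 2). Not NE.
(Bridge, Bridge): Driver A can switch to Avenue (3 → 4). Not NE.
(Tunnel, Highway): Driver A can switch to Avenue (-5 → 3). Not NE.
(Tunnel, Avenue): Driver A can switch to Avenue (0 → 2). Not NE.
(Tunnel, Bridge): Driver A gets 5, best alternative 4; Driver B gets 5, best alternative 0. No profitable deviation — NE.
(Backroad, Highway): Driver A can switch to Avenue (-4 → 3). Not NE.
(Backroad, Avenue): Driver B can switch to Highway (-4 → -2). Not NE.
(Backroad, Bridge): Driver A can switch to Avenue (-3 → 4). Not NE.

The pure Nash equilibria are (Avenue, Highway) and (Tunnel, Bridge).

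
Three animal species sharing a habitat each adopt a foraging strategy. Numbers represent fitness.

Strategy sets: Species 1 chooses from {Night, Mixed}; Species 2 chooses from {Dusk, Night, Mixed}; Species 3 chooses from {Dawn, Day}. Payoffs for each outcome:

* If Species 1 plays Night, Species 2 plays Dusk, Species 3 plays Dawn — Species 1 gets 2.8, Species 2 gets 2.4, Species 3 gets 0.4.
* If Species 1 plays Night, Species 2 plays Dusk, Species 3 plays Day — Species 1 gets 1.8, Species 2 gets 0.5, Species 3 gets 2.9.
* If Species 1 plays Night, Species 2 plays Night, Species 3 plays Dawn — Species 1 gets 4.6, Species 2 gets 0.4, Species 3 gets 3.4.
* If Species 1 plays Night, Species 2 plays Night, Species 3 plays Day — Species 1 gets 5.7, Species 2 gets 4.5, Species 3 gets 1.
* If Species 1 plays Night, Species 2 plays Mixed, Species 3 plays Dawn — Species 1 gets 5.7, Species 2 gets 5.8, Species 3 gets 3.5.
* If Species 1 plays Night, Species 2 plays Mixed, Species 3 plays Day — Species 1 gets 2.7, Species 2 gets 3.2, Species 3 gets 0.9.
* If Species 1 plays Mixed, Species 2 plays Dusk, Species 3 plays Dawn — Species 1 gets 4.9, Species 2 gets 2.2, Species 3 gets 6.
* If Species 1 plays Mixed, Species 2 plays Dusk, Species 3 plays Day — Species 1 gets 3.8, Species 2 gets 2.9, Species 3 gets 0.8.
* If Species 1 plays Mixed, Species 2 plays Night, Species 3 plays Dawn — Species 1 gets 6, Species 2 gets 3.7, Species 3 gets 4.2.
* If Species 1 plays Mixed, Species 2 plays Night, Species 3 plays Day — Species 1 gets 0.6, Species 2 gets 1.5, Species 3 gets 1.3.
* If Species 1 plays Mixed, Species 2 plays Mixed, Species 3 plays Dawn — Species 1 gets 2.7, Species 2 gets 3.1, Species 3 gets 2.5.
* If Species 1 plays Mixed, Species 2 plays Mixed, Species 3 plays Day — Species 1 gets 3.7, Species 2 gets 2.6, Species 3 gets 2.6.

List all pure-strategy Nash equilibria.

Species 1 against (Dusk, Dawn): payoffs 2.8, 4.9 → best response Mixed.
Species 1 against (Dusk, Day): payoffs 1.8, 3.8 → best response Mixed.
Species 1 against (Night, Dawn): payoffs 4.6, 6 → best response Mixed.
Species 1 against (Night, Day): payoffs 5.7, 0.6 → best response Night.
Species 1 against (Mixed, Dawn): payoffs 5.7, 2.7 → best response Night.
Species 1 against (Mixed, Day): payoffs 2.7, 3.7 → best response Mixed.
Species 2 against (Night, Dawn): payoffs 2.4, 0.4, 5.8 → best response Mixed.
Species 2 against (Night, Day): payoffs 0.5, 4.5, 3.2 → best response Night.
Species 2 against (Mixed, Dawn): payoffs 2.2, 3.7, 3.1 → best response Night.
Species 2 against (Mixed, Day): payoffs 2.9, 1.5, 2.6 → best response Dusk.
Species 3 against (Night, Dusk): payoffs 0.4, 2.9 → best response Day.
Species 3 against (Night, Night): payoffs 3.4, 1 → best response Dawn.
Species 3 against (Night, Mixed): payoffs 3.5, 0.9 → best response Dawn.
Species 3 against (Mixed, Dusk): payoffs 6, 0.8 → best response Dawn.
Species 3 against (Mixed, Night): payoffs 4.2, 1.3 → best response Dawn.
Species 3 against (Mixed, Mixed): payoffs 2.5, 2.6 → best response Day.
Mutual best responses: (Night, Mixed, Dawn); (Mixed, Night, Dawn).

The pure Nash equilibria are (Night, Mixed, Dawn), (Mixed, Night, Dawn).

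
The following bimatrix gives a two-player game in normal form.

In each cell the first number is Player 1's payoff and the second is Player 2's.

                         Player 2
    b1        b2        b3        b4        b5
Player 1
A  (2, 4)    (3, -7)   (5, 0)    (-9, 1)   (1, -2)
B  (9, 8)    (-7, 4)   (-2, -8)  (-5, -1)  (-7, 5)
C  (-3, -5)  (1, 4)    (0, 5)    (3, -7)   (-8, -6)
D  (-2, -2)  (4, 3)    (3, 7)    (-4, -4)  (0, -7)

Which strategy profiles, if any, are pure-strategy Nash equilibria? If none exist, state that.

(A, b1): Player 1 can switch to B (2 → 9). Not NE.
(A, b2): Player 1 can switch to D (3 → 4). Not NE.
(A, b3): Player 2 can switch to b1 (0 → 4). Not NE.
(A, b4): Player 1 can switch to B (-9 → -5). Not NE.
(A, b5): Player 2 can switch to b1 (-2 → 4). Not NE.
(B, b1): Player 1 gets 9, best alternative 2; Player 2 gets 8, best alternative 5. No profitable deviation — NE.
(B, b2): Player 1 can switch to A (-7 → 3). Not NE.
(B, b3): Player 1 can switch to A (-2 → 5). Not NE.
(B, b4): Player 1 can switch to C (-5 → 3). Not NE.
(B, b5): Player 1 can switch to A (-7 → 1). Not NE.
(C, b1): Player 1 can switch to A (-3 → 2). Not NE.
(C, b2): Player 1 can switch to A (1 → 3). Not NE.
(C, b3): Player 1 can switch to A (0 → 5). Not NE.
(The remaining 7 profiles each have a profitable deviation by the same check.)

(B, b1)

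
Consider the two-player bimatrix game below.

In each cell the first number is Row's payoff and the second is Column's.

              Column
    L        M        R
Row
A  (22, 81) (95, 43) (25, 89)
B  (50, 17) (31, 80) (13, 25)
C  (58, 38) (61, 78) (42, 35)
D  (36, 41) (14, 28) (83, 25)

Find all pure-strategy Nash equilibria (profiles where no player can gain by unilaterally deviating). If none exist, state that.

No pure-strategy Nash equilibrium.

Row against L: payoffs 22, 50, 58, 36 → best response C.
Row against M: payoffs 95, 31, 61, 14 → best response A.
Row against R: payoffs 25, 13, 42, 83 → best response D.
Column against A: payoffs 81, 43, 89 → best response R.
Column against B: payoffs 17, 80, 25 → best response M.
Column against C: payoffs 38, 78, 35 → best response M.
Column against D: payoffs 41, 28, 25 → best response L.
No profile is a mutual best response for all players.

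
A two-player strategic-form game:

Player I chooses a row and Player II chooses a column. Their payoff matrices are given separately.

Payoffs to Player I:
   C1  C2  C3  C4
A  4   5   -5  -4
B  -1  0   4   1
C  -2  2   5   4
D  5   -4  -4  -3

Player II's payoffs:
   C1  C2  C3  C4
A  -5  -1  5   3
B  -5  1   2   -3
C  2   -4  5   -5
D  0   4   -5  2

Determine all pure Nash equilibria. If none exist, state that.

(C, C3)

(A, C1): Player I can switch to D (4 → 5). Not NE.
(A, C2): Player II can switch to C3 (-1 → 5). Not NE.
(A, C3): Player I can switch to B (-5 → 4). Not NE.
(A, C4): Player I can switch to B (-4 → 1). Not NE.
(B, C1): Player I can switch to A (-1 → 4). Not NE.
(B, C2): Player I can switch to A (0 → 5). Not NE.
(B, C3): Player I can switch to C (4 → 5). Not NE.
(B, C4): Player I can switch to C (1 → 4). Not NE.
(C, C3): Player I gets 5, best alternative 4; Player II gets 5, best alternative 2. No profitable deviation — NE.
(The remaining 7 profiles each have a profitable deviation by the same check.)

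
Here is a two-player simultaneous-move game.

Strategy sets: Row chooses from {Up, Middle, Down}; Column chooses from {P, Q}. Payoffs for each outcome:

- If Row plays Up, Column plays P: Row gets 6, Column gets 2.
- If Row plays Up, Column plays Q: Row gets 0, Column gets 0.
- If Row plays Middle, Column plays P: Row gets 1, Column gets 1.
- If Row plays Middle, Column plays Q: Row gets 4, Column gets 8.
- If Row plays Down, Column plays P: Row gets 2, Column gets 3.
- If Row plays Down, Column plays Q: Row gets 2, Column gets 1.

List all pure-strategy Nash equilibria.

For each player, find the best response to each opponent profile; mutual best responses are the pure NE.
Row against P: payoffs 6, 1, 2 → best response Up.
Row against Q: payoffs 0, 4, 2 → best response Middle.
Column against Up: payoffs 2, 0 → best response P.
Column against Middle: payoffs 1, 8 → best response Q.
Column against Down: payoffs 3, 1 → best response P.
Mutual best responses: (Up, P); (Middle, Q).

Pure-strategy Nash equilibria: (Up, P); (Middle, Q)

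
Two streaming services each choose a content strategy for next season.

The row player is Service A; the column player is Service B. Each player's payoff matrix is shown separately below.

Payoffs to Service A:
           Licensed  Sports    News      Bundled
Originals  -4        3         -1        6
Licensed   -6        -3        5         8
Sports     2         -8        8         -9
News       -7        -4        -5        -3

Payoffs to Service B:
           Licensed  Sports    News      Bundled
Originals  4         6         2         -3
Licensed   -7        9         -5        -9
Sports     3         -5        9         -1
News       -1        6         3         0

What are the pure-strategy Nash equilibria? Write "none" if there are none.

(Originals, Sports); (Sports, News)

For each strategy profile, look for a profitable unilateral deviation.
(Originals, Licensed): Service A can switch to Sports (-4 → 2). Not NE.
(Originals, Sports): Service A gets 3, best alternative -3; Service B gets 6, best alternative 4. No profitable deviation — NE.
(Originals, News): Service A can switch to Licensed (-1 → 5). Not NE.
(Originals, Bundled): Service A can switch to Licensed (6 → 8). Not NE.
(Licensed, Licensed): Service A can switch to Originals (-6 → -4). Not NE.
(Licensed, Sports): Service A can switch to Originals (-3 → 3). Not NE.
(Licensed, News): Service A can switch to Sports (5 → 8). Not NE.
(Licensed, Bundled): Service B can switch to Licensed (-9 → -7). Not NE.
(Sports, Licensed): Service B can switch to News (3 → 9). Not NE.
(Sports, News): Service A gets 8, best alternative 5; Service B gets 9, best alternative 3. No profitable deviation — NE.
(The remaining 6 profiles each have a profitable deviation by the same check.)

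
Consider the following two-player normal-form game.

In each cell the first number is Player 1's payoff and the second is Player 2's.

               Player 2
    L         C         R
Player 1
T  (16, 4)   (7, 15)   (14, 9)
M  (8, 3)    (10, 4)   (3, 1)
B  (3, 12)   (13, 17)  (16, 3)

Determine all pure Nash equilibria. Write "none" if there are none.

The unique pure-strategy Nash equilibrium is (B, C).

Player 1 against L: payoffs 16, 8, 3 → best response T.
Player 1 against C: payoffs 7, 10, 13 → best response B.
Player 1 against R: payoffs 14, 3, 16 → best response B.
Player 2 against T: payoffs 4, 15, 9 → best response C.
Player 2 against M: payoffs 3, 4, 1 → best response C.
Player 2 against B: payoffs 12, 17, 3 → best response C.
Mutual best responses: (B, C).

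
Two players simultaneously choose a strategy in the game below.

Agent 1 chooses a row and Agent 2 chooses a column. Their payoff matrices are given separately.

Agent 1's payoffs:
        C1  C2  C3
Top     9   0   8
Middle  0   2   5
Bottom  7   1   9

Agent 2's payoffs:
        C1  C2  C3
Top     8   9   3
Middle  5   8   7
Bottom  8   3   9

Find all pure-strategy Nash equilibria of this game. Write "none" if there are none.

(Middle, C2) and (Bottom, C3)

Agent 1 against C1: payoffs 9, 0, 7 → best response Top.
Agent 1 against C2: payoffs 0, 2, 1 → best response Middle.
Agent 1 against C3: payoffs 8, 5, 9 → best response Bottom.
Agent 2 against Top: payoffs 8, 9, 3 → best response C2.
Agent 2 against Middle: payoffs 5, 8, 7 → best response C2.
Agent 2 against Bottom: payoffs 8, 3, 9 → best response C3.
Mutual best responses: (Middle, C2); (Bottom, C3).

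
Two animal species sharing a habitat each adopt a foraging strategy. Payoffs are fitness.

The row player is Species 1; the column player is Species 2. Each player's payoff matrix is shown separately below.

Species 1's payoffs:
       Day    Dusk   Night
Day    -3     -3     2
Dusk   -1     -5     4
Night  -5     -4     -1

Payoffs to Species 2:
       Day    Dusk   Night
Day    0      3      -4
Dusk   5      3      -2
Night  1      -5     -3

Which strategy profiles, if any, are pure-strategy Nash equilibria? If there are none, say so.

(Day, Day): Species 1 can switch to Dusk (-3 → -1). Not NE.
(Day, Dusk): Species 1 gets -3, best alternative -4; Species 2 gets 3, best alternative 0. No profitable deviation — NE.
(Day, Night): Species 1 can switch to Dusk (2 → 4). Not NE.
(Dusk, Day): Species 1 gets -1, best alternative -3; Species 2 gets 5, best alternative 3. No profitable deviation — NE.
(Dusk, Dusk): Species 1 can switch to Day (-5 → -3). Not NE.
(Dusk, Night): Species 2 can switch to Day (-2 → 5). Not NE.
(Night, Day): Species 1 can switch to Day (-5 → -3). Not NE.
(Night, Dusk): Species 1 can switch to Day (-4 → -3). Not NE.
(Night, Night): Species 1 can switch to Day (-1 → 2). Not NE.

The pure Nash equilibria are (Day, Dusk) and (Dusk, Day).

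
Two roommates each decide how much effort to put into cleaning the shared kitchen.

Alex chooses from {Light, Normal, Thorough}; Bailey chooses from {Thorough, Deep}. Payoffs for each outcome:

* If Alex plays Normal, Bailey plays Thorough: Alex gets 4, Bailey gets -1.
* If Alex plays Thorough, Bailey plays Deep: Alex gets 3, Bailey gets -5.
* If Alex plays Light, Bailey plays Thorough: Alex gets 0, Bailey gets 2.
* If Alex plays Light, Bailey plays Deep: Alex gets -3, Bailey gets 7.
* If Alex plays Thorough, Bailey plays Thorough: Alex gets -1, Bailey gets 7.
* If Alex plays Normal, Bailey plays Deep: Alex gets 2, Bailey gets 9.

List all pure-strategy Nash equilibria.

none

Alex against Thorough: payoffs 0, 4, -1 → best response Normal.
Alex against Deep: payoffs -3, 2, 3 → best response Thorough.
Bailey against Light: payoffs 2, 7 → best response Deep.
Bailey against Normal: payoffs -1, 9 → best response Deep.
Bailey against Thorough: payoffs 7, -5 → best response Thorough.
No profile is a mutual best response for all players.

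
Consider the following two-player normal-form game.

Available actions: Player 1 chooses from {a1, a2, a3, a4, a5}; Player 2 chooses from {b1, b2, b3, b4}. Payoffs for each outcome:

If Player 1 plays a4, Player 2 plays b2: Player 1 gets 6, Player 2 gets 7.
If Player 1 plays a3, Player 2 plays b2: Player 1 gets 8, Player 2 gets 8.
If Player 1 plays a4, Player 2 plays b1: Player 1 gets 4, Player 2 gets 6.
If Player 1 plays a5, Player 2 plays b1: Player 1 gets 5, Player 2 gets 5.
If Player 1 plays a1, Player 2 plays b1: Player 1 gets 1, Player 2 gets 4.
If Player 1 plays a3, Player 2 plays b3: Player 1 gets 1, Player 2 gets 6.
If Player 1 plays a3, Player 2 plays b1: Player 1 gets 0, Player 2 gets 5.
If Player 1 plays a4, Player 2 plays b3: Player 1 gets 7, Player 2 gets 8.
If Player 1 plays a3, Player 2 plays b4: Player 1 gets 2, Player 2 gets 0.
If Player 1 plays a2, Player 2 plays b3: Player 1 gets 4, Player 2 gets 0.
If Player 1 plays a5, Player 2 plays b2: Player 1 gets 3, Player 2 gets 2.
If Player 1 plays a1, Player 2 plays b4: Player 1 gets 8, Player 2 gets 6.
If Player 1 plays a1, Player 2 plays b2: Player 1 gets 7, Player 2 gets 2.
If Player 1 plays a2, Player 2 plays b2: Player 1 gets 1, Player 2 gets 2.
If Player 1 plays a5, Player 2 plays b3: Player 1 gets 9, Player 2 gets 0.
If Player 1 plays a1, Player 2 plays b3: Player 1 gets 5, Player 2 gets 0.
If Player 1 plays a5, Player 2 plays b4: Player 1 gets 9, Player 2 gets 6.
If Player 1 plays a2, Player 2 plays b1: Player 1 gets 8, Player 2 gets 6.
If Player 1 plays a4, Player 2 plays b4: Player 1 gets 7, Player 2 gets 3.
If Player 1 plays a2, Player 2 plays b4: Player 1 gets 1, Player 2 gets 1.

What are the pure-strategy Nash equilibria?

The pure Nash equilibria are (a2, b1); (a3, b2); (a5, b4).

(a1, b1): Player 1 can switch to a2 (1 → 8). Not NE.
(a1, b2): Player 1 can switch to a3 (7 → 8). Not NE.
(a1, b3): Player 1 can switch to a4 (5 → 7). Not NE.
(a1, b4): Player 1 can switch to a5 (8 → 9). Not NE.
(a2, b1): Player 1 gets 8, best alternative 5; Player 2 gets 6, best alternative 2. No profitable deviation — NE.
(a2, b2): Player 1 can switch to a1 (1 → 7). Not NE.
(a2, b3): Player 1 can switch to a1 (4 → 5). Not NE.
(a2, b4): Player 1 can switch to a1 (1 → 8). Not NE.
(a3, b1): Player 1 can switch to a1 (0 → 1). Not NE.
(a3, b2): Player 1 gets 8, best alternative 7; Player 2 gets 8, best alternative 6. No profitable deviation — NE.
(a3, b3): Player 1 can switch to a1 (1 → 5). Not NE.
(a3, b4): Player 1 can switch to a1 (2 → 8). Not NE.
(a4, b1): Player 1 can switch to a2 (4 → 8). Not NE.
(a4, b2): Player 1 can switch to a1 (6 → 7). Not NE.
(a5, b4): Player 1 gets 9, best alternative 8; Player 2 gets 6, best alternative 5. No profitable deviation — NE.
(The remaining 5 profiles each have a profitable deviation by the same check.)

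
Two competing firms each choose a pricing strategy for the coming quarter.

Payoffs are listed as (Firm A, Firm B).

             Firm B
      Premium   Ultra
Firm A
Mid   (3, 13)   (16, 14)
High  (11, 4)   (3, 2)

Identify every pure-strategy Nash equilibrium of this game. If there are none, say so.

For each player, find the best response to each opponent profile; mutual best responses are the pure NE.
Firm A against Premium: payoffs 3, 11 → best response High.
Firm A against Ultra: payoffs 16, 3 → best response Mid.
Firm B against Mid: payoffs 13, 14 → best response Ultra.
Firm B against High: payoffs 4, 2 → best response Premium.
Mutual best responses: (Mid, Ultra); (High, Premium).

Pure-strategy Nash equilibria: (Mid, Ultra), (High, Premium)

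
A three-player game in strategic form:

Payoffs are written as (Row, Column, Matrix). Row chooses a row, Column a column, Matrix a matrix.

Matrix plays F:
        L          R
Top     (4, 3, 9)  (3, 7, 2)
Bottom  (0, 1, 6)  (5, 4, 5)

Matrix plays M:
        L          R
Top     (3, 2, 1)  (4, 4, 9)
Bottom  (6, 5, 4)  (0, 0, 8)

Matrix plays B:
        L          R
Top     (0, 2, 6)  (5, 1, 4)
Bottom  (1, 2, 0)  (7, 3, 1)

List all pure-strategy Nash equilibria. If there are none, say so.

(Top, R, M)

(Top, L, F): Column can switch to R (3 → 7). Not NE.
(Top, L, M): Row can switch to Bottom (3 → 6). Not NE.
(Top, L, B): Row can switch to Bottom (0 → 1). Not NE.
(Top, R, F): Row can switch to Bottom (3 → 5). Not NE.
(Top, R, M): Row gets 4, best alternative 0; Column gets 4, best alternative 2; Matrix gets 9, best alternative 4. No profitable deviation — NE.
(Top, R, B): Row can switch to Bottom (5 → 7). Not NE.
(Bottom, L, F): Row can switch to Top (0 → 4). Not NE.
(Bottom, L, M): Matrix can switch to F (4 → 6). Not NE.
(Bottom, L, B): Column can switch to R (2 → 3). Not NE.
(The remaining 3 profiles each have a profitable deviation by the same check.)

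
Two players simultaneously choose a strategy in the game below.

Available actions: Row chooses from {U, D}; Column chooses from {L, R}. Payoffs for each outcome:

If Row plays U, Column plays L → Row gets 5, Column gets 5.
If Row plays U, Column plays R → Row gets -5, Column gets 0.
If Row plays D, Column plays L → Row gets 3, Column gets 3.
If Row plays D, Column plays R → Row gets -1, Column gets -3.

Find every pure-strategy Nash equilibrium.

(U, L): Row gets 5, best alternative 3; Column gets 5, best alternative 0. No profitable deviation — NE.
(U, R): Row can switch to D (-5 → -1). Not NE.
(D, L): Row can switch to U (3 → 5). Not NE.
(D, R): Column can switch to L (-3 → 3). Not NE.

Pure NE: (U, L)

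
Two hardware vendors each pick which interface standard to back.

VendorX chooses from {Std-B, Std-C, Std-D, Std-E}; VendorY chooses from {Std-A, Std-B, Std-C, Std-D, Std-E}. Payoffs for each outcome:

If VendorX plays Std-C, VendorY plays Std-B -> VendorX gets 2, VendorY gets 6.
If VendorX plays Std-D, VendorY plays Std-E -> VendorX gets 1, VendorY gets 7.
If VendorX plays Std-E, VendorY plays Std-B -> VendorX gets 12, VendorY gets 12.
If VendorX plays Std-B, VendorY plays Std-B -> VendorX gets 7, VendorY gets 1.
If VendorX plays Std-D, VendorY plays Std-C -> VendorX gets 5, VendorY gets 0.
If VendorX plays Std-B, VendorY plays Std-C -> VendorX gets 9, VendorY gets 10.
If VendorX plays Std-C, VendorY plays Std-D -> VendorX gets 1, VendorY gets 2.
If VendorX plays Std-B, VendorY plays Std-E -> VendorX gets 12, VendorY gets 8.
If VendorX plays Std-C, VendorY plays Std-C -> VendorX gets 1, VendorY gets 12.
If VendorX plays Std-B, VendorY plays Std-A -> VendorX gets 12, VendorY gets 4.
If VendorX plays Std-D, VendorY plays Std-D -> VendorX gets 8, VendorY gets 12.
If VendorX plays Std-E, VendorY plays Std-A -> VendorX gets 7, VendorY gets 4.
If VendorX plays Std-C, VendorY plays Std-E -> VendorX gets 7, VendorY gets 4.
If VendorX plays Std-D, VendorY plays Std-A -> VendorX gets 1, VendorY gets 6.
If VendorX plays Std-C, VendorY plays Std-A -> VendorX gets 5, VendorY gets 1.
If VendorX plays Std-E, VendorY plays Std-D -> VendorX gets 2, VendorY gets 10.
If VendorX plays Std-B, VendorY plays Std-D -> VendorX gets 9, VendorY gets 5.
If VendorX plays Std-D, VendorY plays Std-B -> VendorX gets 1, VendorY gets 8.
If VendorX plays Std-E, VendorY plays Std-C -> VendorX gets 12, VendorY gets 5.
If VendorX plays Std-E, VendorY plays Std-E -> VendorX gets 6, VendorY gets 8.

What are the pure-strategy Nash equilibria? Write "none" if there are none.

The unique pure-strategy Nash equilibrium is (Std-E, Std-B).

Check each profile: it is a Nash equilibrium iff no player can strictly gain by switching unilaterally.
(Std-B, Std-A): VendorY can switch to Std-C (4 → 10). Not NE.
(Std-B, Std-B): VendorX can switch to Std-E (7 → 12). Not NE.
(Std-B, Std-C): VendorX can switch to Std-E (9 → 12). Not NE.
(Std-B, Std-D): VendorY can switch to Std-C (5 → 10). Not NE.
(Std-B, Std-E): VendorY can switch to Std-C (8 → 10). Not NE.
(Std-C, Std-A): VendorX can switch to Std-B (5 → 12). Not NE.
(Std-C, Std-B): VendorX can switch to Std-B (2 → 7). Not NE.
(Std-C, Std-C): VendorX can switch to Std-B (1 → 9). Not NE.
(Std-C, Std-D): VendorX can switch to Std-B (1 → 9). Not NE.
(Std-C, Std-E): VendorX can switch to Std-B (7 → 12). Not NE.
(Std-E, Std-B): VendorX gets 12, best alternative 7; VendorY gets 12, best alternative 10. No profitable deviation — NE.
(The remaining 9 profiles each have a profitable deviation by the same check.)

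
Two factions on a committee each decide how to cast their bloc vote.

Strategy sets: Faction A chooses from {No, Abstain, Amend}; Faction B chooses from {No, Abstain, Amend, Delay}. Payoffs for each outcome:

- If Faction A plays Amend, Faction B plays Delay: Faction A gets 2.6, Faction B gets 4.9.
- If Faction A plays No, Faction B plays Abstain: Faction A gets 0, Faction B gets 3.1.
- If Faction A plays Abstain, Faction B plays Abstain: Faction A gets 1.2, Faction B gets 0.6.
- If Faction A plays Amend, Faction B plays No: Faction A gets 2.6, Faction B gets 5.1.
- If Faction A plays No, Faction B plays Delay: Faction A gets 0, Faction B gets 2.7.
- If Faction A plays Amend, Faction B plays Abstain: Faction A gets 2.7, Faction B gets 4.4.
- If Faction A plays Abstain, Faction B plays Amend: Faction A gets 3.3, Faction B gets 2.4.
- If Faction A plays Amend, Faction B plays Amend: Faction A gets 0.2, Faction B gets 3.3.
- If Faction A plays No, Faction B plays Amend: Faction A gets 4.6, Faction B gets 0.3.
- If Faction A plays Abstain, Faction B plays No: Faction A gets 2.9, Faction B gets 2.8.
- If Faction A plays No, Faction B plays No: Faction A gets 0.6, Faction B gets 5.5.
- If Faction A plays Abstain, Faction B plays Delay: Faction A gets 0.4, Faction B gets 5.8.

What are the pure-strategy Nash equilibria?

There is no pure-strategy Nash equilibrium.

(No, No): Faction A can switch to Abstain (0.6 → 2.9). Not NE.
(No, Abstain): Faction A can switch to Abstain (0 → 1.2). Not NE.
(No, Amend): Faction B can switch to No (0.3 → 5.5). Not NE.
(No, Delay): Faction A can switch to Abstain (0 → 0.4). Not NE.
(Abstain, No): Faction B can switch to Delay (2.8 → 5.8). Not NE.
(Abstain, Abstain): Faction A can switch to Amend (1.2 → 2.7). Not NE.
(Abstain, Amend): Faction A can switch to No (3.3 → 4.6). Not NE.
(Abstain, Delay): Faction A can switch to Amend (0.4 → 2.6). Not NE.
(Amend, No): Faction A can switch to Abstain (2.6 → 2.9). Not NE.
(Amend, Abstain): Faction B can switch to No (4.4 → 5.1). Not NE.
(Amend, Amend): Faction A can switch to No (0.2 → 4.6). Not NE.
(Amend, Delay): Faction B can switch to No (4.9 → 5.1). Not NE.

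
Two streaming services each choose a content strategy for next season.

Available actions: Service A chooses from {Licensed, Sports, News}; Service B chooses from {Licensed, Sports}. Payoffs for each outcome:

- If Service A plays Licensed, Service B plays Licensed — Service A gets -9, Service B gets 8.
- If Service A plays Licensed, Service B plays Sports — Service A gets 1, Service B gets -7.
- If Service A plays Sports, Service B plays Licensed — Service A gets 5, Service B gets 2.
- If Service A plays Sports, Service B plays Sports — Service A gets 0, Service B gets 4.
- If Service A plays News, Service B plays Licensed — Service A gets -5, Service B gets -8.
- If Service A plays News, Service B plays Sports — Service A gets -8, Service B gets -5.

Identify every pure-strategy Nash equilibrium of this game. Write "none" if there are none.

There is no pure-strategy Nash equilibrium.

For each strategy profile, look for a profitable unilateral deviation.
(Licensed, Licensed): Service A can switch to Sports (-9 → 5). Not NE.
(Licensed, Sports): Service B can switch to Licensed (-7 → 8). Not NE.
(Sports, Licensed): Service B can switch to Sports (2 → 4). Not NE.
(Sports, Sports): Service A can switch to Licensed (0 → 1). Not NE.
(News, Licensed): Service A can switch to Sports (-5 → 5). Not NE.
(News, Sports): Service A can switch to Licensed (-8 → 1). Not NE.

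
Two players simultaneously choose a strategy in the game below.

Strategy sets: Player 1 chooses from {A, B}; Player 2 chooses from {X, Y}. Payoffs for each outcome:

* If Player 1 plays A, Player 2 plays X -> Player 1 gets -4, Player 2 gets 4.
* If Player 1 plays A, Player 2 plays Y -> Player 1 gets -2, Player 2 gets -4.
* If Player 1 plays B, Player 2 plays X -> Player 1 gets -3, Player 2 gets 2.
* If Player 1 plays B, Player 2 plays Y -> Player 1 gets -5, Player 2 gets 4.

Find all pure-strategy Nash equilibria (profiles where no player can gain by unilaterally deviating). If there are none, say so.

(A, X): Player 1 can switch to B (-4 → -3). Not NE.
(A, Y): Player 2 can switch to X (-4 → 4). Not NE.
(B, X): Player 2 can switch to Y (2 → 4). Not NE.
(B, Y): Player 1 can switch to A (-5 → -2). Not NE.

This game has no pure Nash equilibrium.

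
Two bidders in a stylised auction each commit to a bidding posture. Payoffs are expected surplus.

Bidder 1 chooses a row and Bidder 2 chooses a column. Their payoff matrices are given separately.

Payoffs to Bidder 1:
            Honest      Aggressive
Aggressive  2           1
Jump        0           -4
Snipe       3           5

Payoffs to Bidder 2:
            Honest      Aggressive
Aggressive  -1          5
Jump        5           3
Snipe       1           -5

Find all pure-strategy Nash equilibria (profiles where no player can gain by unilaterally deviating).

Pure NE: (Snipe, Honest)

Bidder 1 against Honest: payoffs 2, 0, 3 → best response Snipe.
Bidder 1 against Aggressive: payoffs 1, -4, 5 → best response Snipe.
Bidder 2 against Aggressive: payoffs -1, 5 → best response Aggressive.
Bidder 2 against Jump: payoffs 5, 3 → best response Honest.
Bidder 2 against Snipe: payoffs 1, -5 → best response Honest.
Mutual best responses: (Snipe, Honest).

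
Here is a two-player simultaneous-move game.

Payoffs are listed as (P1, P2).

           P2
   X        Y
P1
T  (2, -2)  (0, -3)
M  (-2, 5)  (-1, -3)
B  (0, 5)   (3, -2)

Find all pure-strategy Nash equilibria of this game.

(T, X)

Check each profile: it is a Nash equilibrium iff no player can strictly gain by switching unilaterally.
(T, X): P1 gets 2, best alternative 0; P2 gets -2, best alternative -3. No profitable deviation — NE.
(T, Y): P1 can switch to B (0 → 3). Not NE.
(M, X): P1 can switch to T (-2 → 2). Not NE.
(M, Y): P1 can switch to T (-1 → 0). Not NE.
(B, X): P1 can switch to T (0 → 2). Not NE.
(B, Y): P2 can switch to X (-2 → 5). Not NE.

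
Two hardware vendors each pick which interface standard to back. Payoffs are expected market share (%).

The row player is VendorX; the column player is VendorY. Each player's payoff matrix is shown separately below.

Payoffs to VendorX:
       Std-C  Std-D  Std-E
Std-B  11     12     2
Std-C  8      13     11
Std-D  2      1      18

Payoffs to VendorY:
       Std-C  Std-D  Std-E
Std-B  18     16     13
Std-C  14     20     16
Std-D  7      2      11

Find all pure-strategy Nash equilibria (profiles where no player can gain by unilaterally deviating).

Pure-strategy Nash equilibria: (Std-B, Std-C), (Std-C, Std-D), (Std-D, Std-E)

(Std-B, Std-C): VendorX gets 11, best alternative 8; VendorY gets 18, best alternative 16. No profitable deviation — NE.
(Std-B, Std-D): VendorX can switch to Std-C (12 → 13). Not NE.
(Std-B, Std-E): VendorX can switch to Std-C (2 → 11). Not NE.
(Std-C, Std-C): VendorX can switch to Std-B (8 → 11). Not NE.
(Std-C, Std-D): VendorX gets 13, best alternative 12; VendorY gets 20, best alternative 16. No profitable deviation — NE.
(Std-C, Std-E): VendorX can switch to Std-D (11 → 18). Not NE.
(Std-D, Std-C): VendorX can switch to Std-B (2 → 11). Not NE.
(Std-D, Std-D): VendorX can switch to Std-B (1 → 12). Not NE.
(Std-D, Std-E): VendorX gets 18, best alternative 11; VendorY gets 11, best alternative 7. No profitable deviation — NE.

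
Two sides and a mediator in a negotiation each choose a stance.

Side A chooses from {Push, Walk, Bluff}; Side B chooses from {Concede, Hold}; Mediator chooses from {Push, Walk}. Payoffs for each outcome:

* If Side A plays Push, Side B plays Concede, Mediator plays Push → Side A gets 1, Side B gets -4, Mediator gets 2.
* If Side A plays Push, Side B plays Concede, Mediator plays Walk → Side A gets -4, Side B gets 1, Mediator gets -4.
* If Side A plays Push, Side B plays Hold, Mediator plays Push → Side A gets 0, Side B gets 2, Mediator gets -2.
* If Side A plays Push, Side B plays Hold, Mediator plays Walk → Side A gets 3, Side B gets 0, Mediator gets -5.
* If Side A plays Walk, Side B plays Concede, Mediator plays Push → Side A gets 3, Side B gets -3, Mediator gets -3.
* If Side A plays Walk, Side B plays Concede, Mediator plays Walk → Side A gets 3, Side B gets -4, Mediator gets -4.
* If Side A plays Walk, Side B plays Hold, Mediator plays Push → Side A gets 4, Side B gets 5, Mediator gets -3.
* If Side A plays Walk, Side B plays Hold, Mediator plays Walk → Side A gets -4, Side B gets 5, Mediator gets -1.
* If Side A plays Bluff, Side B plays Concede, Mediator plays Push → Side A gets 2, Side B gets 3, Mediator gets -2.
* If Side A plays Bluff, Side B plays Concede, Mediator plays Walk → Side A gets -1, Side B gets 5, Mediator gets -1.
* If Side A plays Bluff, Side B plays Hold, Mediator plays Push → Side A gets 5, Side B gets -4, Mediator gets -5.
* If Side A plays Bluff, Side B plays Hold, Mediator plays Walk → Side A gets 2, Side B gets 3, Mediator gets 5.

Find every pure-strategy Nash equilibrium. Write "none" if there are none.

No pure-strategy Nash equilibrium.

Side A against (Concede, Push): payoffs 1, 3, 2 → best response Walk.
Side A against (Concede, Walk): payoffs -4, 3, -1 → best response Walk.
Side A against (Hold, Push): payoffs 0, 4, 5 → best response Bluff.
Side A against (Hold, Walk): payoffs 3, -4, 2 → best response Push.
Side B against (Push, Push): payoffs -4, 2 → best response Hold.
Side B against (Push, Walk): payoffs 1, 0 → best response Concede.
Side B against (Walk, Push): payoffs -3, 5 → best response Hold.
Side B against (Walk, Walk): payoffs -4, 5 → best response Hold.
Side B against (Bluff, Push): payoffs 3, -4 → best response Concede.
Side B against (Bluff, Walk): payoffs 5, 3 → best response Concede.
Mediator against (Push, Concede): payoffs 2, -4 → best response Push.
Mediator against (Push, Hold): payoffs -2, -5 → best response Push.
Mediator against (Walk, Concede): payoffs -3, -4 → best response Push.
Mediator against (Walk, Hold): payoffs -3, -1 → best response Walk.
Mediator against (Bluff, Concede): payoffs -2, -1 → best response Walk.
Mediator against (Bluff, Hold): payoffs -5, 5 → best response Walk.
No profile is a mutual best response for all players.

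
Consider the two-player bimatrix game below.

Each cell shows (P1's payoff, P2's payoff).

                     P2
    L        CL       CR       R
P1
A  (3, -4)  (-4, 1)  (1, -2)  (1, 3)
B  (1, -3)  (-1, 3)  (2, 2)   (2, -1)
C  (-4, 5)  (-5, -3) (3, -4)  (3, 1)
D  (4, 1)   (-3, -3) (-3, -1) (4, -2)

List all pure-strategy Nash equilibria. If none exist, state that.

Pure-strategy Nash equilibria: (B, CL) and (D, L)

(A, L): P1 can switch to D (3 → 4). Not NE.
(A, CL): P1 can switch to B (-4 → -1). Not NE.
(A, CR): P1 can switch to B (1 → 2). Not NE.
(A, R): P1 can switch to B (1 → 2). Not NE.
(B, L): P1 can switch to A (1 → 3). Not NE.
(B, CL): P1 gets -1, best alternative -3; P2 gets 3, best alternative 2. No profitable deviation — NE.
(B, CR): P1 can switch to C (2 → 3). Not NE.
(B, R): P1 can switch to C (2 → 3). Not NE.
(C, L): P1 can switch to A (-4 → 3). Not NE.
(C, CL): P1 can switch to A (-5 → -4). Not NE.
(C, CR): P2 can switch to L (-4 → 5). Not NE.
(D, L): P1 gets 4, best alternative 3; P2 gets 1, best alternative -1. No profitable deviation — NE.
(The remaining 4 profiles each have a profitable deviation by the same check.)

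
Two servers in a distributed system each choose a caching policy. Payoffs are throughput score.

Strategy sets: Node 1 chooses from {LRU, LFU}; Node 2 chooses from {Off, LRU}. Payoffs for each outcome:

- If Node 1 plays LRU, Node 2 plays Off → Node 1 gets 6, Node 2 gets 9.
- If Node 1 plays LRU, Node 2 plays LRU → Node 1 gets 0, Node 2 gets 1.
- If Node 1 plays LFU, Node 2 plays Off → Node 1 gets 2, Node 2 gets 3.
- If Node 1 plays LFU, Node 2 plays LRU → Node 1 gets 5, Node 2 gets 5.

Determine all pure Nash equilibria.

(LRU, Off): Node 1 gets 6, best alternative 2; Node 2 gets 9, best alternative 1. No profitable deviation — NE.
(LRU, LRU): Node 1 can switch to LFU (0 → 5). Not NE.
(LFU, Off): Node 1 can switch to LRU (2 → 6). Not NE.
(LFU, LRU): Node 1 gets 5, best alternative 0; Node 2 gets 5, best alternative 3. No profitable deviation — NE.

The pure Nash equilibria are (LRU, Off); (LFU, LRU).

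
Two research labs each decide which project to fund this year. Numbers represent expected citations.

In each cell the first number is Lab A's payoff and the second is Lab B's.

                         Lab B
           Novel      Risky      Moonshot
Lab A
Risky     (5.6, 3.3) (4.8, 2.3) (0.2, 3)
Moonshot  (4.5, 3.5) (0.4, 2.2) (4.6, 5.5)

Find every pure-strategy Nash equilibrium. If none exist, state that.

Lab A against Novel: payoffs 5.6, 4.5 → best response Risky.
Lab A against Risky: payoffs 4.8, 0.4 → best response Risky.
Lab A against Moonshot: payoffs 0.2, 4.6 → best response Moonshot.
Lab B against Risky: payoffs 3.3, 2.3, 3 → best response Novel.
Lab B against Moonshot: payoffs 3.5, 2.2, 5.5 → best response Moonshot.
Mutual best responses: (Risky, Novel); (Moonshot, Moonshot).

Pure-strategy Nash equilibria: (Risky, Novel), (Moonshot, Moonshot)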